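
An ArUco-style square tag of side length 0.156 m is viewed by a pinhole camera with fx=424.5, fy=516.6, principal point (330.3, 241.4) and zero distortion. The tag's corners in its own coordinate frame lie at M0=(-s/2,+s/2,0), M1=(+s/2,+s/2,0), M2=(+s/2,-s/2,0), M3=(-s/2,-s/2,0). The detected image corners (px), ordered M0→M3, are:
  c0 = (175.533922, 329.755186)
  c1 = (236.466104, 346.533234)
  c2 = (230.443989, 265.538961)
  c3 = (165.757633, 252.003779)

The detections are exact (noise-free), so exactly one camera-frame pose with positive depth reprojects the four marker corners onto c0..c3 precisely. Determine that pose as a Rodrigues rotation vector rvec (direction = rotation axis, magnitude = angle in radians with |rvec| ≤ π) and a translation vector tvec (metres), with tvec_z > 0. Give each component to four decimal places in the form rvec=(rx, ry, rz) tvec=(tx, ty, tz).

Intrinsics K: fx=424.5, fy=516.6, cx=330.3, cy=241.4
Marker side s = 0.156 m; corners in marker frame (Z=0):
  M0 = (-0.0780, +0.0780, 0)
  M1 = (+0.0780, +0.0780, 0)
  M2 = (+0.0780, -0.0780, 0)
  M3 = (-0.0780, -0.0780, 0)
Detected image corners:
  c0 = (175.533922, 329.755186) px
  c1 = (236.466104, 346.533234) px
  c2 = (230.443989, 265.538961) px
  c3 = (165.757633, 252.003779) px
Planar DLT: solve 8×8 A·h = b for H (H[2,2]=1):
  H  [+332.85815 +137.09695 +201.34080]
  H  [-4.95913 +635.76150 +299.57456]
  H  [-0.34331 +0.42632 +1.00000]
B = K⁻¹H; ‖b₁‖=1.116117, ‖b₂‖=1.116117; λ = 2/(‖b₁‖+‖b₂‖) = 0.895963, sign → tz>0 ⇒ λ=+0.895963
r₁ = λ·B[:,0] = (+0.94187,+0.13513,-0.30759); r₂ = λ·B[:,1] = (-0.00785,+0.92414,+0.38197)
r₃ = r₁×r₂ = (+0.33587,-0.35735,+0.87149); SVD([r₁ r₂ r₃]) → R = UVᵀ:
  R  [+0.94187 -0.00785 +0.33587]
  R  [+0.13513 +0.92414 -0.35735]
  R  [-0.30759 +0.38197 +0.87149]
t = (-0.27219, +0.10089, +0.89596) m
tr R = 2.737501; θ = arccos((tr R − 1)/2) = 0.518122 rad = 29.686°
axis k = ((R−Rᵀ)₃₂, (R−Rᵀ)₁₃, (R−Rᵀ)₂₁) / (2 sinθ) = (+0.746416, +0.649635, +0.144350)
rvec = θ·k = (+0.386735, +0.336590, +0.074791)

rvec=(0.3867, 0.3366, 0.0748) tvec=(-0.2722, 0.1009, 0.8960)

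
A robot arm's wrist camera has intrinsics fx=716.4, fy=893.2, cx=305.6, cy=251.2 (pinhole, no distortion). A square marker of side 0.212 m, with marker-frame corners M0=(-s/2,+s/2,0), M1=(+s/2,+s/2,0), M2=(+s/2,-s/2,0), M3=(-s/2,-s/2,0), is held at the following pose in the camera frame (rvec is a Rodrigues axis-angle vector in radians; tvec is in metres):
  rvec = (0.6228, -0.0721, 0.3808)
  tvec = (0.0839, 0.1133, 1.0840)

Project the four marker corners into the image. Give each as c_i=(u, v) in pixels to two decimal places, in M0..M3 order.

Intrinsics K: fx=716.4, fy=893.2, cx=305.6, cy=251.2
Marker side s = 0.212 m; corners in marker frame (Z=0):
  M0 = (-0.1060, +0.1060, 0)
  M1 = (+0.1060, +0.1060, 0)
  M2 = (+0.1060, -0.1060, 0)
  M3 = (-0.1060, -0.1060, 0)
rvec = (0.6228, -0.0721, 0.3808), |rvec| = θ = 0.73354 rad = 42.029°
Rodrigues: sinθ=0.66951, 1−cosθ=0.25719; R = I + sinθ·[k]× + (1−cosθ)·[k]×²:
    [+0.92820 -0.36902 +0.04755]
    [+0.32609 +0.74529 -0.58155]
    [+0.17916 +0.55531 +0.81212]
t = (0.0839, 0.1133, 1.0840) m
M0: Pc = R·M0+t = (-0.05361, +0.15773, +1.12387); u = 716.4·(-0.05361)/1.12387 + 305.6 = 271.4296, v = 893.2·(+0.15773)/1.12387 + 251.2 = 376.5603
M1: Pc = R·M1+t = (+0.14317, +0.22687, +1.16185); u = 716.4·(+0.14317)/1.16185 + 305.6 = 393.8809, v = 893.2·(+0.22687)/1.16185 + 251.2 = 425.6087
M2: Pc = R·M2+t = (+0.22141, +0.06887, +1.04413); u = 716.4·(+0.22141)/1.04413 + 305.6 = 457.5114, v = 893.2·(+0.06887)/1.04413 + 251.2 = 310.1106
M3: Pc = R·M3+t = (+0.02463, -0.00027, +1.00615); u = 716.4·(+0.02463)/1.00615 + 305.6 = 323.1346, v = 893.2·(-0.00027)/1.00615 + 251.2 = 250.9632

c0=(271.43, 376.56) c1=(393.88, 425.61) c2=(457.51, 310.11) c3=(323.13, 250.96)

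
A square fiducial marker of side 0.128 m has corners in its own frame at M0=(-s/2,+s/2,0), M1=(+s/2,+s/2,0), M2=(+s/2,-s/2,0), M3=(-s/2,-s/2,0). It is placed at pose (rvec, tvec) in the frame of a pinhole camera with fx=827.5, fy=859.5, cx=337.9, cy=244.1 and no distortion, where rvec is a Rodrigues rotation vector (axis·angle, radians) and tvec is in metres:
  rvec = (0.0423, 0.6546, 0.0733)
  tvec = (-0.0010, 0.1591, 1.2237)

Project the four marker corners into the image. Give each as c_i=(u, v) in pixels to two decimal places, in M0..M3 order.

c0=(301.89, 391.82) c1=(369.99, 409.00) c2=(375.12, 317.27) c3=(306.27, 305.64)

Intrinsics K: fx=827.5, fy=859.5, cx=337.9, cy=244.1
Marker side s = 0.128 m; corners in marker frame (Z=0):
  M0 = (-0.0640, +0.0640, 0)
  M1 = (+0.0640, +0.0640, 0)
  M2 = (+0.0640, -0.0640, 0)
  M3 = (-0.0640, -0.0640, 0)
rvec = (0.0423, 0.6546, 0.0733), |rvec| = θ = 0.66005 rad = 37.818°
Rodrigues: sinθ=0.61315, 1−cosθ=0.21004; R = I + sinθ·[k]× + (1−cosθ)·[k]×²:
    [+0.79083 -0.05474 +0.60959]
    [+0.08144 +0.99655 -0.01616]
    [-0.60660 +0.06243 +0.79255]
t = (-0.0010, 0.1591, 1.2237) m
M0: Pc = R·M0+t = (-0.05512, +0.21767, +1.26652); u = 827.5·(-0.05512)/1.26652 + 337.9 = 301.8888, v = 859.5·(+0.21767)/1.26652 + 244.1 = 391.8157
M1: Pc = R·M1+t = (+0.04611, +0.22809, +1.18887); u = 827.5·(+0.04611)/1.18887 + 337.9 = 369.9938, v = 859.5·(+0.22809)/1.18887 + 244.1 = 408.9994
M2: Pc = R·M2+t = (+0.05312, +0.10053, +1.18088); u = 827.5·(+0.05312)/1.18088 + 337.9 = 375.1212, v = 859.5·(+0.10053)/1.18088 + 244.1 = 317.2727
M3: Pc = R·M3+t = (-0.04811, +0.09011, +1.25853); u = 827.5·(-0.04811)/1.25853 + 337.9 = 306.2674, v = 859.5·(+0.09011)/1.25853 + 244.1 = 305.6390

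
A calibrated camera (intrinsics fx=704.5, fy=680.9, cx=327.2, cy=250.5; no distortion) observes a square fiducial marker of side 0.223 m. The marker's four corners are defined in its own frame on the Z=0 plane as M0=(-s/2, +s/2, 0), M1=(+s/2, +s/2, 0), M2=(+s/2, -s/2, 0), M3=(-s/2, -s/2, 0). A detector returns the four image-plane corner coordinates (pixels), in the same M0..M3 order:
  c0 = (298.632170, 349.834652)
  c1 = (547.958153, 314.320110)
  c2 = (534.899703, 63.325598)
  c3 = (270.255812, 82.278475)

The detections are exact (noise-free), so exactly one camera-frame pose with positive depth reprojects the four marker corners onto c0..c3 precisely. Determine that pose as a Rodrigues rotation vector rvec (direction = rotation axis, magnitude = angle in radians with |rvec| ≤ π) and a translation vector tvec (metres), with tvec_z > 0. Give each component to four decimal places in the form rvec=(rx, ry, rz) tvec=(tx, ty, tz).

Intrinsics K: fx=704.5, fy=680.9, cx=327.2, cy=250.5
Marker side s = 0.223 m; corners in marker frame (Z=0):
  M0 = (-0.1115, +0.1115, 0)
  M1 = (+0.1115, +0.1115, 0)
  M2 = (+0.1115, -0.1115, 0)
  M3 = (-0.1115, -0.1115, 0)
Detected image corners:
  c0 = (298.632170, 349.834652) px
  c1 = (547.958153, 314.320110) px
  c2 = (534.899703, 63.325598) px
  c3 = (270.255812, 82.278475) px
Planar DLT: solve 8×8 A·h = b for H (H[2,2]=1):
  H  [+1280.25718 +191.70135 +417.68439]
  H  [-59.99043 +1210.39916 +205.46637]
  H  [+0.31188 +0.24215 +1.00000]
B = K⁻¹H; ‖b₁‖=1.713289, ‖b₂‖=1.713289; λ = 2/(‖b₁‖+‖b₂‖) = 0.583673, sign → tz>0 ⇒ λ=+0.583673
r₁ = λ·B[:,0] = (+0.97614,-0.11839,+0.18203); r₂ = λ·B[:,1] = (+0.09318,+0.98557,+0.14134)
r₃ = r₁×r₂ = (-0.19614,-0.12100,+0.97308); SVD([r₁ r₂ r₃]) → R = UVᵀ:
  R  [+0.97614 +0.09318 -0.19614]
  R  [-0.11839 +0.98557 -0.12100]
  R  [+0.18203 +0.14134 +0.97308]
t = (+0.07497, -0.03860, +0.58367) m
tr R = 2.934786; θ = arccos((tr R − 1)/2) = 0.256068 rad = 14.672°
axis k = ((R−Rᵀ)₃₂, (R−Rᵀ)₁₃, (R−Rᵀ)₂₁) / (2 sinθ) = (+0.517883, -0.746558, -0.417670)
rvec = θ·k = (+0.132614, -0.191170, -0.106952)

rvec=(0.1326, -0.1912, -0.1070) tvec=(0.0750, -0.0386, 0.5837)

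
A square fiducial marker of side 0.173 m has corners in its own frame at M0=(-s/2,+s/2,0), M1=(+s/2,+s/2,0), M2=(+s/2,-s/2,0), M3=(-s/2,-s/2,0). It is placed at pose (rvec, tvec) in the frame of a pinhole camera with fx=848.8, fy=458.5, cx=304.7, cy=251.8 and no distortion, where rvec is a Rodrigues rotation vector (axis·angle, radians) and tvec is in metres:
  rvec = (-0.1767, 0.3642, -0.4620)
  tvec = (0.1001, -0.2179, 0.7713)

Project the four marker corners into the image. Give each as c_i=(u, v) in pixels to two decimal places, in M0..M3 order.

Intrinsics K: fx=848.8, fy=458.5, cx=304.7, cy=251.8
Marker side s = 0.173 m; corners in marker frame (Z=0):
  M0 = (-0.0865, +0.0865, 0)
  M1 = (+0.0865, +0.0865, 0)
  M2 = (+0.0865, -0.0865, 0)
  M3 = (-0.0865, -0.0865, 0)
rvec = (-0.1767, 0.3642, -0.4620), |rvec| = θ = 0.61425 rad = 35.194°
Rodrigues: sinθ=0.57635, 1−cosθ=0.18280; R = I + sinθ·[k]× + (1−cosθ)·[k]×²:
    [+0.83233 +0.40231 +0.38128]
    [-0.46467 +0.88146 +0.08428]
    [-0.30218 -0.24731 +0.92061]
t = (0.1001, -0.2179, 0.7713) m
M0: Pc = R·M0+t = (+0.06290, -0.10146, +0.77605); u = 848.8·(+0.06290)/0.77605 + 304.7 = 373.5007, v = 458.5·(-0.10146)/0.77605 + 251.8 = 191.8561
M1: Pc = R·M1+t = (+0.20690, -0.18185, +0.72377); u = 848.8·(+0.20690)/0.72377 + 304.7 = 547.3379, v = 458.5·(-0.18185)/0.72377 + 251.8 = 136.6018
M2: Pc = R·M2+t = (+0.13730, -0.33434, +0.76655); u = 848.8·(+0.13730)/0.76655 + 304.7 = 456.7274, v = 458.5·(-0.33434)/0.76655 + 251.8 = 51.8206
M3: Pc = R·M3+t = (-0.00670, -0.25395, +0.81883); u = 848.8·(-0.00670)/0.81883 + 304.7 = 297.7583, v = 458.5·(-0.25395)/0.81883 + 251.8 = 109.6004

c0=(373.50, 191.86) c1=(547.34, 136.60) c2=(456.73, 51.82) c3=(297.76, 109.60)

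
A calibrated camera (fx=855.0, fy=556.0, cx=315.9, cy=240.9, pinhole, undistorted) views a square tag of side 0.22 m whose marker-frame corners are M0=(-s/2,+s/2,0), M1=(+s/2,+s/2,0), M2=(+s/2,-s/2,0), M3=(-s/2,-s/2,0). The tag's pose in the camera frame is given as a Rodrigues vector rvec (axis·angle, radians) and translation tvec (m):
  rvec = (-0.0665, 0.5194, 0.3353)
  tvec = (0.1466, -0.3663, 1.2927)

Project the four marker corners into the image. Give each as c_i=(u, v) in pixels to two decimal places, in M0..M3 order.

c0=(328.92, 119.29) c1=(453.66, 137.89) c2=(504.56, 44.09) c3=(375.24, 33.05)

Intrinsics K: fx=855.0, fy=556.0, cx=315.9, cy=240.9
Marker side s = 0.22 m; corners in marker frame (Z=0):
  M0 = (-0.1100, +0.1100, 0)
  M1 = (+0.1100, +0.1100, 0)
  M2 = (+0.1100, -0.1100, 0)
  M3 = (-0.1100, -0.1100, 0)
rvec = (-0.0665, 0.5194, 0.3353), |rvec| = θ = 0.62179 rad = 35.626°
Rodrigues: sinθ=0.58249, 1−cosθ=0.18716; R = I + sinθ·[k]× + (1−cosθ)·[k]×²:
    [+0.81498 -0.33083 +0.47578]
    [+0.29739 +0.94343 +0.14660]
    [-0.49737 +0.02201 +0.86726]
t = (0.1466, -0.3663, 1.2927) m
M0: Pc = R·M0+t = (+0.02056, -0.29523, +1.34983); u = 855.0·(+0.02056)/1.34983 + 315.9 = 328.9238, v = 556.0·(-0.29523)/1.34983 + 240.9 = 119.2918
M1: Pc = R·M1+t = (+0.19986, -0.22981, +1.24041); u = 855.0·(+0.19986)/1.24041 + 315.9 = 453.6585, v = 556.0·(-0.22981)/1.24041 + 240.9 = 137.8904
M2: Pc = R·M2+t = (+0.27264, -0.43737, +1.23557); u = 855.0·(+0.27264)/1.23557 + 315.9 = 504.5630, v = 556.0·(-0.43737)/1.23557 + 240.9 = 44.0877
M3: Pc = R·M3+t = (+0.09334, -0.50279, +1.34499); u = 855.0·(+0.09334)/1.34499 + 315.9 = 375.2379, v = 556.0·(-0.50279)/1.34499 + 240.9 = 33.0534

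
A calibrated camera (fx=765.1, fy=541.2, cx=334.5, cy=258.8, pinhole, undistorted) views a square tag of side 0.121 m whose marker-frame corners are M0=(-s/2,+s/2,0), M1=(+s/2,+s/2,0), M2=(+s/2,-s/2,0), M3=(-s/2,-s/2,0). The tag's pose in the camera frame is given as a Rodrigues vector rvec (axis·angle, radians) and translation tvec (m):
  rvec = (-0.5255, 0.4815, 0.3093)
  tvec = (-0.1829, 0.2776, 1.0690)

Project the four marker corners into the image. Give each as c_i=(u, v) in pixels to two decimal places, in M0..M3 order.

c0=(150.87, 418.71) c1=(216.76, 438.74) c2=(256.97, 379.73) c3=(191.72, 363.82)

Intrinsics K: fx=765.1, fy=541.2, cx=334.5, cy=258.8
Marker side s = 0.121 m; corners in marker frame (Z=0):
  M0 = (-0.0605, +0.0605, 0)
  M1 = (+0.0605, +0.0605, 0)
  M2 = (+0.0605, -0.0605, 0)
  M3 = (-0.0605, -0.0605, 0)
rvec = (-0.5255, 0.4815, 0.3093), |rvec| = θ = 0.77695 rad = 44.516°
Rodrigues: sinθ=0.70111, 1−cosθ=0.28695; R = I + sinθ·[k]× + (1−cosθ)·[k]×²:
    [+0.84432 -0.39938 +0.35724]
    [+0.15883 +0.82326 +0.54500]
    [-0.51176 -0.40341 +0.75853]
t = (-0.1829, 0.2776, 1.0690) m
M0: Pc = R·M0+t = (-0.25814, +0.31780, +1.07556); u = 765.1·(-0.25814)/1.07556 + 334.5 = 150.8683, v = 541.2·(+0.31780)/1.07556 + 258.8 = 418.7101
M1: Pc = R·M1+t = (-0.15598, +0.33702, +1.01363); u = 765.1·(-0.15598)/1.01363 + 334.5 = 216.7636, v = 541.2·(+0.33702)/1.01363 + 258.8 = 438.7403
M2: Pc = R·M2+t = (-0.10766, +0.23740, +1.06244); u = 765.1·(-0.10766)/1.06244 + 334.5 = 256.9735, v = 541.2·(+0.23740)/1.06244 + 258.8 = 379.7306
M3: Pc = R·M3+t = (-0.20982, +0.21818, +1.12437); u = 765.1·(-0.20982)/1.12437 + 334.5 = 191.7245, v = 541.2·(+0.21818)/1.12437 + 258.8 = 363.8199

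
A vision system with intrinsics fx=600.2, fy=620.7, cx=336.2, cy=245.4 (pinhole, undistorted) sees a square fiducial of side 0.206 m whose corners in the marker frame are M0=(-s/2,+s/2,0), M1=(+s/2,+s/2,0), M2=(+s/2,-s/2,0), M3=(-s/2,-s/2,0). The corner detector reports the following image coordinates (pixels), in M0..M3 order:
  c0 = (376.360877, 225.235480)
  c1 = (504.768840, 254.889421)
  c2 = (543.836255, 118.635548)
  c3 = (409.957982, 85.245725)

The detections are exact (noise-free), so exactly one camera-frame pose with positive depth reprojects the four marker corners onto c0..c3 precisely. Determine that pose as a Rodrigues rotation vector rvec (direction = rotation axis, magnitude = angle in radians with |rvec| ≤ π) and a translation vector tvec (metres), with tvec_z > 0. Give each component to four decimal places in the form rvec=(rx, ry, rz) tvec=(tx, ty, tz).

rvec=(0.2122, -0.0498, 0.2229) tvec=(0.1849, -0.1059, 0.9049)

Intrinsics K: fx=600.2, fy=620.7, cx=336.2, cy=245.4
Marker side s = 0.206 m; corners in marker frame (Z=0):
  M0 = (-0.1030, +0.1030, 0)
  M1 = (+0.1030, +0.1030, 0)
  M2 = (+0.1030, -0.1030, 0)
  M3 = (-0.1030, -0.1030, 0)
Detected image corners:
  c0 = (376.360877, 225.235480) px
  c1 = (504.768840, 254.889421) px
  c2 = (543.836255, 118.635548) px
  c3 = (409.957982, 85.245725) px
Planar DLT: solve 8×8 A·h = b for H (H[2,2]=1):
  H  [+673.02134 -73.42148 +458.85113]
  H  [+166.49400 +708.83658 +172.72952]
  H  [+0.08003 +0.22466 +1.00000]
B = K⁻¹H; ‖b₁‖=1.105096, ‖b₂‖=1.105096; λ = 2/(‖b₁‖+‖b₂‖) = 0.904899, sign → tz>0 ⇒ λ=+0.904899
r₁ = λ·B[:,0] = (+0.97412,+0.21410,+0.07242); r₂ = λ·B[:,1] = (-0.22457,+0.95302,+0.20329)
r₃ = r₁×r₂ = (-0.02549,-0.21430,+0.97644); SVD([r₁ r₂ r₃]) → R = UVᵀ:
  R  [+0.97412 -0.22457 -0.02549]
  R  [+0.21410 +0.95302 -0.21430]
  R  [+0.07242 +0.20329 +0.97644]
t = (+0.18492, -0.10594, +0.90490) m
tr R = 2.903577; θ = arccos((tr R − 1)/2) = 0.311782 rad = 17.864°
axis k = ((R−Rᵀ)₃₂, (R−Rᵀ)₁₃, (R−Rᵀ)₂₁) / (2 sinθ) = (+0.680658, -0.159587, +0.715008)
rvec = θ·k = (+0.212217, -0.049756, +0.222926)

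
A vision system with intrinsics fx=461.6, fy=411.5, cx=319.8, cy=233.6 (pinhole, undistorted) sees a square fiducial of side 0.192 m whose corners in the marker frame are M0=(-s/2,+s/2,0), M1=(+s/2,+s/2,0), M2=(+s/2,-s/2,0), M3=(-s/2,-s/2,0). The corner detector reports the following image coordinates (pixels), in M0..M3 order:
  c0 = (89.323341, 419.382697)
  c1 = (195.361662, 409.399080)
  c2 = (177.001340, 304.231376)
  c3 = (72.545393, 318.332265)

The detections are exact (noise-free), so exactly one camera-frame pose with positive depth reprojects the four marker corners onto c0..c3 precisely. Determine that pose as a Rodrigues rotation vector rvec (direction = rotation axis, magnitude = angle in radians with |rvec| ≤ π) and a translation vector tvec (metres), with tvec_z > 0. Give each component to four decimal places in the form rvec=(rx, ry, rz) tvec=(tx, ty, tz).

Intrinsics K: fx=461.6, fy=411.5, cx=319.8, cy=233.6
Marker side s = 0.192 m; corners in marker frame (Z=0):
  M0 = (-0.0960, +0.0960, 0)
  M1 = (+0.0960, +0.0960, 0)
  M2 = (+0.0960, -0.0960, 0)
  M3 = (-0.0960, -0.0960, 0)
Detected image corners:
  c0 = (89.323341, 419.382697) px
  c1 = (195.361662, 409.399080) px
  c2 = (177.001340, 304.231376) px
  c3 = (72.545393, 318.332265) px
Planar DLT: solve 8×8 A·h = b for H (H[2,2]=1):
  H  [+519.70160 +85.71137 +132.44599]
  H  [-140.03683 +521.29406 +362.74785]
  H  [-0.21297 -0.04276 +1.00000]
B = K⁻¹H; ‖b₁‖=1.309613, ‖b₂‖=1.309613; λ = 2/(‖b₁‖+‖b₂‖) = 0.763584, sign → tz>0 ⇒ λ=+0.763584
r₁ = λ·B[:,0] = (+0.97236,-0.16754,-0.16262); r₂ = λ·B[:,1] = (+0.16440,+0.98585,-0.03265)
r₃ = r₁×r₂ = (+0.16579,+0.00501,+0.98615); SVD([r₁ r₂ r₃]) → R = UVᵀ:
  R  [+0.97236 +0.16440 +0.16579]
  R  [-0.16754 +0.98585 +0.00501]
  R  [-0.16262 -0.03265 +0.98615]
t = (-0.30992, +0.23965, +0.76358) m
tr R = 2.944362; θ = arccos((tr R − 1)/2) = 0.236427 rad = 13.546°
axis k = ((R−Rᵀ)₃₂, (R−Rᵀ)₁₃, (R−Rᵀ)₂₁) / (2 sinθ) = (-0.080384, +0.701037, -0.708580)
rvec = θ·k = (-0.019005, +0.165744, -0.167527)

rvec=(-0.0190, 0.1657, -0.1675) tvec=(-0.3099, 0.2396, 0.7636)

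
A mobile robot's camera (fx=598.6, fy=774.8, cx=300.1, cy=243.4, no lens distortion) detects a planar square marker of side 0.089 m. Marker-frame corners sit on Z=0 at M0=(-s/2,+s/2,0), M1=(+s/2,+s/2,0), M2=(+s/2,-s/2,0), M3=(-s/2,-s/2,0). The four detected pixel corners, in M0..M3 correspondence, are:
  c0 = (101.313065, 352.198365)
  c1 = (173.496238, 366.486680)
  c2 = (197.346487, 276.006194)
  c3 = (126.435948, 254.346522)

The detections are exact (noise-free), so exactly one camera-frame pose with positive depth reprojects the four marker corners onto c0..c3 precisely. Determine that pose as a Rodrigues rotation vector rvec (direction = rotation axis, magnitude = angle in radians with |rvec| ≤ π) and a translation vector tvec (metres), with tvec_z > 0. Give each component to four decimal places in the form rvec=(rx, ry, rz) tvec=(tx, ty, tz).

Intrinsics K: fx=598.6, fy=774.8, cx=300.1, cy=243.4
Marker side s = 0.089 m; corners in marker frame (Z=0):
  M0 = (-0.0445, +0.0445, 0)
  M1 = (+0.0445, +0.0445, 0)
  M2 = (+0.0445, -0.0445, 0)
  M3 = (-0.0445, -0.0445, 0)
Detected image corners:
  c0 = (101.313065, 352.198365) px
  c1 = (173.496238, 366.486680) px
  c2 = (197.346487, 276.006194) px
  c3 = (126.435948, 254.346522) px
Planar DLT: solve 8×8 A·h = b for H (H[2,2]=1):
  H  [+932.83845 -260.64516 +150.96752]
  H  [+470.76913 +1086.11180 +312.80291]
  H  [+0.86143 +0.09496 +1.00000]
B = K⁻¹H; ‖b₁‖=1.457609, ‖b₂‖=1.457609; λ = 2/(‖b₁‖+‖b₂‖) = 0.686055, sign → tz>0 ⇒ λ=+0.686055
r₁ = λ·B[:,0] = (+0.77284,+0.23119,+0.59099); r₂ = λ·B[:,1] = (-0.33139,+0.94124,+0.06515)
r₃ = r₁×r₂ = (-0.54120,-0.24619,+0.80405); SVD([r₁ r₂ r₃]) → R = UVᵀ:
  R  [+0.77284 -0.33139 -0.54120]
  R  [+0.23119 +0.94124 -0.24619]
  R  [+0.59099 +0.06515 +0.80405]
t = (-0.17092, +0.06145, +0.68605) m
tr R = 2.518131; θ = arccos((tr R − 1)/2) = 0.708920 rad = 40.618°
axis k = ((R−Rᵀ)₃₂, (R−Rᵀ)₁₃, (R−Rᵀ)₂₁) / (2 sinθ) = (+0.239122, -0.869557, +0.432078)
rvec = θ·k = (+0.169518, -0.616446, +0.306309)

rvec=(0.1695, -0.6164, 0.3063) tvec=(-0.1709, 0.0615, 0.6861)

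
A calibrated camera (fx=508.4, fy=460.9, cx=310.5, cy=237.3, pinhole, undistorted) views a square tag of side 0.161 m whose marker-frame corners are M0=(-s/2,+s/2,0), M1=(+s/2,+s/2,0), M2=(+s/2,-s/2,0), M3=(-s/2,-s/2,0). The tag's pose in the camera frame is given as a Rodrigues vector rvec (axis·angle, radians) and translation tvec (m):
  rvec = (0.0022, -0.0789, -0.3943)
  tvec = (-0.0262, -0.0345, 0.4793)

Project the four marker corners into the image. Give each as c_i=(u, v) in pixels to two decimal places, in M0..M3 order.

Intrinsics K: fx=508.4, fy=460.9, cx=310.5, cy=237.3
Marker side s = 0.161 m; corners in marker frame (Z=0):
  M0 = (-0.0805, +0.0805, 0)
  M1 = (+0.0805, +0.0805, 0)
  M2 = (+0.0805, -0.0805, 0)
  M3 = (-0.0805, -0.0805, 0)
rvec = (0.0022, -0.0789, -0.3943), |rvec| = θ = 0.40212 rad = 23.040°
Rodrigues: sinθ=0.39137, 1−cosθ=0.07977; R = I + sinθ·[k]× + (1−cosθ)·[k]×²:
    [+0.92023 +0.38367 -0.07722]
    [-0.38384 +0.92330 +0.01321]
    [+0.07636 +0.01749 +0.99693]
t = (-0.0262, -0.0345, 0.4793) m
M0: Pc = R·M0+t = (-0.06939, +0.07073, +0.47456); u = 508.4·(-0.06939)/0.47456 + 310.5 = 236.1586, v = 460.9·(+0.07073)/0.47456 + 237.3 = 305.9895
M1: Pc = R·M1+t = (+0.07876, +0.00893, +0.48685); u = 508.4·(+0.07876)/0.48685 + 310.5 = 392.7502, v = 460.9·(+0.00893)/0.48685 + 237.3 = 245.7505
M2: Pc = R·M2+t = (+0.01699, -0.13973, +0.48404); u = 508.4·(+0.01699)/0.48404 + 310.5 = 328.3484, v = 460.9·(-0.13973)/0.48404 + 237.3 = 104.2541
M3: Pc = R·M3+t = (-0.13116, -0.07793, +0.47175); u = 508.4·(-0.13116)/0.47175 + 310.5 = 169.1438, v = 460.9·(-0.07793)/0.47175 + 237.3 = 161.1650

c0=(236.16, 305.99) c1=(392.75, 245.75) c2=(328.35, 104.25) c3=(169.14, 161.17)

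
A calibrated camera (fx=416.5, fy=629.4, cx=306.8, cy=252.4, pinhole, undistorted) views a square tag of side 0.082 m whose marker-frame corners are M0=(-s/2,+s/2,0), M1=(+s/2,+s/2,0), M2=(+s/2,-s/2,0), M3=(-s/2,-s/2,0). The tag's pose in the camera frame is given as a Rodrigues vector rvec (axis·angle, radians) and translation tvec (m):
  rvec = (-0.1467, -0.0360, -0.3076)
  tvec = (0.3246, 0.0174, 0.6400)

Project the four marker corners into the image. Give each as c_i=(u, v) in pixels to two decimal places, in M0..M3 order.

Intrinsics K: fx=416.5, fy=629.4, cx=306.8, cy=252.4
Marker side s = 0.082 m; corners in marker frame (Z=0):
  M0 = (-0.0410, +0.0410, 0)
  M1 = (+0.0410, +0.0410, 0)
  M2 = (+0.0410, -0.0410, 0)
  M3 = (-0.0410, -0.0410, 0)
rvec = (-0.1467, -0.0360, -0.3076), |rvec| = θ = 0.34269 rad = 19.635°
Rodrigues: sinθ=0.33602, 1−cosθ=0.05814; R = I + sinθ·[k]× + (1−cosθ)·[k]×²:
    [+0.95251 +0.30423 -0.01296]
    [-0.29900 +0.94250 +0.14933]
    [+0.05764 -0.13836 +0.98870]
t = (0.3246, 0.0174, 0.6400) m
M0: Pc = R·M0+t = (+0.29802, +0.06830, +0.63196); u = 416.5·(+0.29802)/0.63196 + 306.8 = 503.2124, v = 629.4·(+0.06830)/0.63196 + 252.4 = 320.4243
M1: Pc = R·M1+t = (+0.37613, +0.04378, +0.63669); u = 416.5·(+0.37613)/0.63669 + 306.8 = 552.8483, v = 629.4·(+0.04378)/0.63669 + 252.4 = 295.6820
M2: Pc = R·M2+t = (+0.35118, -0.03350, +0.64804); u = 416.5·(+0.35118)/0.64804 + 306.8 = 532.5069, v = 629.4·(-0.03350)/0.64804 + 252.4 = 219.8621
M3: Pc = R·M3+t = (+0.27307, -0.00898, +0.64331); u = 416.5·(+0.27307)/0.64331 + 306.8 = 483.5970, v = 629.4·(-0.00898)/0.64331 + 252.4 = 243.6109

c0=(503.21, 320.42) c1=(552.85, 295.68) c2=(532.51, 219.86) c3=(483.60, 243.61)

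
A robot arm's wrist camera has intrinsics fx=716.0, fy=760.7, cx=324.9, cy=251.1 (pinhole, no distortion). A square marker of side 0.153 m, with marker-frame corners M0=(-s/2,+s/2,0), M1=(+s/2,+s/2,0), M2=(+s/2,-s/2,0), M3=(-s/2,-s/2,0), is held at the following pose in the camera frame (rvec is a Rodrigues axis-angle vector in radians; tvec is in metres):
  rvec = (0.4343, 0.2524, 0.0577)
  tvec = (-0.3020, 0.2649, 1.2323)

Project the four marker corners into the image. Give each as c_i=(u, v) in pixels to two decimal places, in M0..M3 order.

c0=(114.88, 444.43) c1=(193.92, 460.04) c2=(186.90, 382.30) c3=(103.85, 368.10)

Intrinsics K: fx=716.0, fy=760.7, cx=324.9, cy=251.1
Marker side s = 0.153 m; corners in marker frame (Z=0):
  M0 = (-0.0765, +0.0765, 0)
  M1 = (+0.0765, +0.0765, 0)
  M2 = (+0.0765, -0.0765, 0)
  M3 = (-0.0765, -0.0765, 0)
rvec = (0.4343, 0.2524, 0.0577), |rvec| = θ = 0.50562 rad = 28.970°
Rodrigues: sinθ=0.48435, 1−cosθ=0.12513; R = I + sinθ·[k]× + (1−cosθ)·[k]×²:
    [+0.96719 -0.00162 +0.25405]
    [+0.10892 +0.90605 -0.40890]
    [-0.22952 +0.42316 +0.87650]
t = (-0.3020, 0.2649, 1.2323) m
M0: Pc = R·M0+t = (-0.37611, +0.32588, +1.28223); u = 716.0·(-0.37611)/1.28223 + 324.9 = 114.8770, v = 760.7·(+0.32588)/1.28223 + 251.1 = 444.4330
M1: Pc = R·M1+t = (-0.22813, +0.34255, +1.24711); u = 716.0·(-0.22813)/1.24711 + 324.9 = 193.9224, v = 760.7·(+0.34255)/1.24711 + 251.1 = 460.0422
M2: Pc = R·M2+t = (-0.22789, +0.20392, +1.18237); u = 716.0·(-0.22789)/1.18237 + 324.9 = 186.9007, v = 760.7·(+0.20392)/1.18237 + 251.1 = 382.2954
M3: Pc = R·M3+t = (-0.37587, +0.18725, +1.21749); u = 716.0·(-0.37587)/1.21749 + 324.9 = 103.8544, v = 760.7·(+0.18725)/1.21749 + 251.1 = 368.0986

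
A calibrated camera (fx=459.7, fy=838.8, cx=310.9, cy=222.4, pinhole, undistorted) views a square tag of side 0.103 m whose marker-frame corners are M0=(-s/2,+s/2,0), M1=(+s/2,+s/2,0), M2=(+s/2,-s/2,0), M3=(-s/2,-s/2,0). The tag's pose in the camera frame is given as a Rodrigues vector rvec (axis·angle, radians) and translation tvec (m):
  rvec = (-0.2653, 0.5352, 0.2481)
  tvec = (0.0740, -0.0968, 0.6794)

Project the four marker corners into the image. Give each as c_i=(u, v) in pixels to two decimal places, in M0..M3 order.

Intrinsics K: fx=459.7, fy=838.8, cx=310.9, cy=222.4
Marker side s = 0.103 m; corners in marker frame (Z=0):
  M0 = (-0.0515, +0.0515, 0)
  M1 = (+0.0515, +0.0515, 0)
  M2 = (+0.0515, -0.0515, 0)
  M3 = (-0.0515, -0.0515, 0)
rvec = (-0.2653, 0.5352, 0.2481), |rvec| = θ = 0.64682 rad = 37.060°
Rodrigues: sinθ=0.60265, 1−cosθ=0.20200; R = I + sinθ·[k]× + (1−cosθ)·[k]×²:
    [+0.83199 -0.29971 +0.46687]
    [+0.16261 +0.93630 +0.31129]
    [-0.53043 -0.18308 +0.82772]
t = (0.0740, -0.0968, 0.6794) m
M0: Pc = R·M0+t = (+0.01572, -0.05695, +0.69729); u = 459.7·(+0.01572)/0.69729 + 310.9 = 321.2621, v = 838.8·(-0.05695)/0.69729 + 222.4 = 153.8866
M1: Pc = R·M1+t = (+0.10141, -0.04021, +0.64265); u = 459.7·(+0.10141)/0.64265 + 310.9 = 383.4416, v = 838.8·(-0.04021)/0.64265 + 222.4 = 169.9221
M2: Pc = R·M2+t = (+0.13228, -0.13665, +0.66151); u = 459.7·(+0.13228)/0.66151 + 310.9 = 402.8263, v = 838.8·(-0.13665)/0.66151 + 222.4 = 49.1330
M3: Pc = R·M3+t = (+0.04659, -0.15339, +0.71615); u = 459.7·(+0.04659)/0.71615 + 310.9 = 340.8052, v = 838.8·(-0.15339)/0.71615 + 222.4 = 42.7347

c0=(321.26, 153.89) c1=(383.44, 169.92) c2=(402.83, 49.13) c3=(340.81, 42.73)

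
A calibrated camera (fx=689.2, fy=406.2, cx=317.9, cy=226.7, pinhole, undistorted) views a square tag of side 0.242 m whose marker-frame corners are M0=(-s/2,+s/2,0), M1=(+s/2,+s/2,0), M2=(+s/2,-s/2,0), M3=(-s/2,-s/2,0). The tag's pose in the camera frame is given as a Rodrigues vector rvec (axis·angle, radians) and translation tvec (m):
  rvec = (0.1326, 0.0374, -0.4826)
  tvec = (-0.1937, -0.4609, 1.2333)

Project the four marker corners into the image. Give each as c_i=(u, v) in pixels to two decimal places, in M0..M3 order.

c0=(183.68, 129.96) c1=(301.05, 92.20) c2=(236.59, 17.79) c3=(117.35, 57.42)

Intrinsics K: fx=689.2, fy=406.2, cx=317.9, cy=226.7
Marker side s = 0.242 m; corners in marker frame (Z=0):
  M0 = (-0.1210, +0.1210, 0)
  M1 = (+0.1210, +0.1210, 0)
  M2 = (+0.1210, -0.1210, 0)
  M3 = (-0.1210, -0.1210, 0)
rvec = (0.1326, 0.0374, -0.4826), |rvec| = θ = 0.50188 rad = 28.756°
Rodrigues: sinθ=0.48108, 1−cosθ=0.12332; R = I + sinθ·[k]× + (1−cosθ)·[k]×²:
    [+0.88529 +0.46502 +0.00452]
    [-0.46017 +0.87736 -0.13594]
    [-0.06718 +0.11827 +0.99071]
t = (-0.1937, -0.4609, 1.2333) m
M0: Pc = R·M0+t = (-0.24455, -0.29906, +1.25574); u = 689.2·(-0.24455)/1.25574 + 317.9 = 183.6799, v = 406.2·(-0.29906)/1.25574 + 226.7 = 129.9620
M1: Pc = R·M1+t = (-0.03031, -0.41042, +1.23948); u = 689.2·(-0.03031)/1.23948 + 317.9 = 301.0450, v = 406.2·(-0.41042)/1.23948 + 226.7 = 92.1984
M2: Pc = R·M2+t = (-0.14285, -0.62274, +1.21086); u = 689.2·(-0.14285)/1.21086 + 317.9 = 236.5936, v = 406.2·(-0.62274)/1.21086 + 226.7 = 17.7929
M3: Pc = R·M3+t = (-0.35709, -0.51138, +1.22712); u = 689.2·(-0.35709)/1.22712 + 317.9 = 117.3451, v = 406.2·(-0.51138)/1.22712 + 226.7 = 57.4230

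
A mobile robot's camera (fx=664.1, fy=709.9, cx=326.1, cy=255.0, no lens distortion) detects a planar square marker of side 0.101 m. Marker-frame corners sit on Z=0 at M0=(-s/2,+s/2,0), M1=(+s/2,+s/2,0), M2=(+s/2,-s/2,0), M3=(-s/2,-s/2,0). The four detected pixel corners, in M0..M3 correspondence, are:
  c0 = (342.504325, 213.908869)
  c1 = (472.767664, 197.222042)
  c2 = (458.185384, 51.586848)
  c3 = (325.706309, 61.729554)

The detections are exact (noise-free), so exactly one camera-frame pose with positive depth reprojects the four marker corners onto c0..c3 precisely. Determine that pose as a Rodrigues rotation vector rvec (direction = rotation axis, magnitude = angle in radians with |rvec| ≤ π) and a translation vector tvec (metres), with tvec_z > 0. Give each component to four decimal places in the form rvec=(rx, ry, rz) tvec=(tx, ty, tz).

rvec=(0.0417, -0.2197, -0.1246) tvec=(0.0546, -0.0840, 0.4822)

Intrinsics K: fx=664.1, fy=709.9, cx=326.1, cy=255.0
Marker side s = 0.101 m; corners in marker frame (Z=0):
  M0 = (-0.0505, +0.0505, 0)
  M1 = (+0.0505, +0.0505, 0)
  M2 = (+0.0505, -0.0505, 0)
  M3 = (-0.0505, -0.0505, 0)
Detected image corners:
  c0 = (342.504325, 213.908869) px
  c1 = (472.767664, 197.222042) px
  c2 = (458.185384, 51.586848) px
  c3 = (325.706309, 61.729554) px
Planar DLT: solve 8×8 A·h = b for H (H[2,2]=1):
  H  [+1478.69967 +200.59721 +401.31338]
  H  [-74.61146 +1488.52103 +131.38884]
  H  [+0.44538 +0.11380 +1.00000]
B = K⁻¹H; ‖b₁‖=2.073738, ‖b₂‖=2.073738; λ = 2/(‖b₁‖+‖b₂‖) = 0.482221, sign → tz>0 ⇒ λ=+0.482221
r₁ = λ·B[:,0] = (+0.96826,-0.12783,+0.21477); r₂ = λ·B[:,1] = (+0.11871,+0.99141,+0.05488)
r₃ = r₁×r₂ = (-0.21994,-0.02764,+0.97512); SVD([r₁ r₂ r₃]) → R = UVᵀ:
  R  [+0.96826 +0.11871 -0.21994]
  R  [-0.12783 +0.99141 -0.02764]
  R  [+0.21477 +0.05488 +0.97512]
t = (+0.05461, -0.08397, +0.48222) m
tr R = 2.934796; θ = arccos((tr R − 1)/2) = 0.256050 rad = 14.671°
axis k = ((R−Rᵀ)₃₂, (R−Rᵀ)₁₃, (R−Rᵀ)₂₁) / (2 sinθ) = (+0.162906, -0.858226, -0.486734)
rvec = θ·k = (+0.041712, -0.219749, -0.124628)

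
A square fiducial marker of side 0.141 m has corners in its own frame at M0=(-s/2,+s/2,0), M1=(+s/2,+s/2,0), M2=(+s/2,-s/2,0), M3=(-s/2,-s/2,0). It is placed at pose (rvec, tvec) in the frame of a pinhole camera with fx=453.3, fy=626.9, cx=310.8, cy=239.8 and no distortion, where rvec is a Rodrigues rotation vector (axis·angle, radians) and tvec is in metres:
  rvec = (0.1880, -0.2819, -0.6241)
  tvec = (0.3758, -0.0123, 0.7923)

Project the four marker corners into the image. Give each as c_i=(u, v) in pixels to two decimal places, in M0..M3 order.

c0=(515.63, 307.54) c1=(568.62, 241.06) c2=(536.08, 151.84) c3=(479.34, 218.14)

Intrinsics K: fx=453.3, fy=626.9, cx=310.8, cy=239.8
Marker side s = 0.141 m; corners in marker frame (Z=0):
  M0 = (-0.0705, +0.0705, 0)
  M1 = (+0.0705, +0.0705, 0)
  M2 = (+0.0705, -0.0705, 0)
  M3 = (-0.0705, -0.0705, 0)
rvec = (0.1880, -0.2819, -0.6241), |rvec| = θ = 0.71015 rad = 40.689°
Rodrigues: sinθ=0.65195, 1−cosθ=0.24174; R = I + sinθ·[k]× + (1−cosθ)·[k]×²:
    [+0.77521 +0.54755 -0.31504]
    [-0.59835 +0.79636 -0.08826]
    [+0.20256 +0.25692 +0.94497]
t = (0.3758, -0.0123, 0.7923) m
M0: Pc = R·M0+t = (+0.35975, +0.08603, +0.79613); u = 453.3·(+0.35975)/0.79613 + 310.8 = 515.6335, v = 626.9·(+0.08603)/0.79613 + 239.8 = 307.5404
M1: Pc = R·M1+t = (+0.46905, +0.00166, +0.82469); u = 453.3·(+0.46905)/0.82469 + 310.8 = 568.6198, v = 626.9·(+0.00166)/0.82469 + 239.8 = 241.0612
M2: Pc = R·M2+t = (+0.39185, -0.11063, +0.78847); u = 453.3·(+0.39185)/0.78847 + 310.8 = 536.0797, v = 626.9·(-0.11063)/0.78847 + 239.8 = 151.8419
M3: Pc = R·M3+t = (+0.28255, -0.02626, +0.75991); u = 453.3·(+0.28255)/0.75991 + 310.8 = 479.3445, v = 626.9·(-0.02626)/0.75991 + 239.8 = 218.1370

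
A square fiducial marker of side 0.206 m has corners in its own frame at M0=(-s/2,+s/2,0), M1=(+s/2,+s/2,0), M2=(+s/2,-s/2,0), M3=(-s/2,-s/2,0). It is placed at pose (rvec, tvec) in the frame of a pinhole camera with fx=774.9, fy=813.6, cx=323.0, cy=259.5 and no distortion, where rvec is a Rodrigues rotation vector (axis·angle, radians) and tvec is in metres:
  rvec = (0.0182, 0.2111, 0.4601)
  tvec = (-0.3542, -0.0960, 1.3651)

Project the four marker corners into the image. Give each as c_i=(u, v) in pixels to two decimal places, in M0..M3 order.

Intrinsics K: fx=774.9, fy=813.6, cx=323.0, cy=259.5
Marker side s = 0.206 m; corners in marker frame (Z=0):
  M0 = (-0.1030, +0.1030, 0)
  M1 = (+0.1030, +0.1030, 0)
  M2 = (+0.1030, -0.1030, 0)
  M3 = (-0.1030, -0.1030, 0)
rvec = (0.0182, 0.2111, 0.4601), |rvec| = θ = 0.50654 rad = 29.023°
Rodrigues: sinθ=0.48516, 1−cosθ=0.12557; R = I + sinθ·[k]× + (1−cosθ)·[k]×²:
    [+0.87459 -0.43879 +0.20629]
    [+0.44256 +0.89624 +0.03010]
    [-0.19809 +0.06497 +0.97803]
t = (-0.3542, -0.0960, 1.3651) m
M0: Pc = R·M0+t = (-0.48948, -0.04927, +1.39219); u = 774.9·(-0.48948)/1.39219 + 323.0 = 50.5547, v = 813.6·(-0.04927)/1.39219 + 259.5 = 230.7060
M1: Pc = R·M1+t = (-0.30931, +0.04190, +1.35139); u = 774.9·(-0.30931)/1.35139 + 323.0 = 145.6366, v = 813.6·(+0.04190)/1.35139 + 259.5 = 284.7231
M2: Pc = R·M2+t = (-0.21892, -0.14273, +1.33801); u = 774.9·(-0.21892)/1.33801 + 323.0 = 196.2126, v = 813.6·(-0.14273)/1.33801 + 259.5 = 172.7108
M3: Pc = R·M3+t = (-0.39909, -0.23390, +1.37881); u = 774.9·(-0.39909)/1.37881 + 323.0 = 98.7110, v = 813.6·(-0.23390)/1.37881 + 259.5 = 121.4845

c0=(50.55, 230.71) c1=(145.64, 284.72) c2=(196.21, 172.71) c3=(98.71, 121.48)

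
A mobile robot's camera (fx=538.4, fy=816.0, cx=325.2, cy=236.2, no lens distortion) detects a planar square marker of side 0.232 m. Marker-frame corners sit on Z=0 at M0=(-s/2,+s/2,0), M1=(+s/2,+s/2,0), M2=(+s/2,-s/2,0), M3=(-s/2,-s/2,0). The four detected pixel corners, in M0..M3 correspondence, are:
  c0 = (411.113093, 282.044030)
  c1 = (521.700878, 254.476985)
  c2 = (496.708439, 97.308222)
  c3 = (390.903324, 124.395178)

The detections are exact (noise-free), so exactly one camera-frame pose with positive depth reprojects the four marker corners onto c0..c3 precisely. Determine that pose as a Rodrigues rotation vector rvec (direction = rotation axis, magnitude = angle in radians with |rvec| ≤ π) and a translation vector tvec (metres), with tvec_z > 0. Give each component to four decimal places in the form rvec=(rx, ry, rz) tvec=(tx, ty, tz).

rvec=(-0.2130, 0.0396, -0.1618) tvec=(0.2755, -0.0678, 1.1452)

Intrinsics K: fx=538.4, fy=816.0, cx=325.2, cy=236.2
Marker side s = 0.232 m; corners in marker frame (Z=0):
  M0 = (-0.1160, +0.1160, 0)
  M1 = (+0.1160, +0.1160, 0)
  M2 = (+0.1160, -0.1160, 0)
  M3 = (-0.1160, -0.1160, 0)
Detected image corners:
  c0 = (411.113093, 282.044030) px
  c1 = (521.700878, 254.476985) px
  c2 = (496.708439, 97.308222) px
  c3 = (390.903324, 124.395178) px
Planar DLT: solve 8×8 A·h = b for H (H[2,2]=1):
  H  [+457.38764 +12.51140 +454.74124]
  H  [-121.41226 +643.13350 +187.88376]
  H  [-0.01923 -0.18651 +1.00000]
B = K⁻¹H; ‖b₁‖=0.873189, ‖b₂‖=0.873189; λ = 2/(‖b₁‖+‖b₂‖) = 1.145227, sign → tz>0 ⇒ λ=+1.145227
r₁ = λ·B[:,0] = (+0.98621,-0.16402,-0.02203); r₂ = λ·B[:,1] = (+0.15563,+0.96444,-0.21360)
r₃ = r₁×r₂ = (+0.05628,+0.20723,+0.97667); SVD([r₁ r₂ r₃]) → R = UVᵀ:
  R  [+0.98621 +0.15563 +0.05628]
  R  [-0.16402 +0.96444 +0.20723]
  R  [-0.02203 -0.21360 +0.97667]
t = (+0.27555, -0.06781, +1.14523) m
tr R = 2.927328; θ = arccos((tr R − 1)/2) = 0.270401 rad = 15.493°
axis k = ((R−Rᵀ)₃₂, (R−Rᵀ)₁₃, (R−Rᵀ)₂₁) / (2 sinθ) = (-0.787724, +0.146576, -0.598337)
rvec = θ·k = (-0.213001, +0.039634, -0.161791)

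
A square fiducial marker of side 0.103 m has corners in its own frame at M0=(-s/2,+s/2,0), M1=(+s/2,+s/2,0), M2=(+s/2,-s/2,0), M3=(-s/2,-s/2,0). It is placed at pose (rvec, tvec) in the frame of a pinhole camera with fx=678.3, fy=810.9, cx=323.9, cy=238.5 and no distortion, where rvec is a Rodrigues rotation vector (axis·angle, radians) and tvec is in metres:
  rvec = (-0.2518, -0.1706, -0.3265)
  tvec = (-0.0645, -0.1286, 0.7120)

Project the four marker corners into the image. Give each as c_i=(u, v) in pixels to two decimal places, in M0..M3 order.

Intrinsics K: fx=678.3, fy=810.9, cx=323.9, cy=238.5
Marker side s = 0.103 m; corners in marker frame (Z=0):
  M0 = (-0.0515, +0.0515, 0)
  M1 = (+0.0515, +0.0515, 0)
  M2 = (+0.0515, -0.0515, 0)
  M3 = (-0.0515, -0.0515, 0)
rvec = (-0.2518, -0.1706, -0.3265), |rvec| = θ = 0.44622 rad = 25.566°
Rodrigues: sinθ=0.43156, 1−cosθ=0.09791; R = I + sinθ·[k]× + (1−cosθ)·[k]×²:
    [+0.93327 +0.33690 -0.12457]
    [-0.29465 +0.91640 +0.27092]
    [+0.20542 -0.21614 +0.95451]
t = (-0.0645, -0.1286, 0.7120) m
M0: Pc = R·M0+t = (-0.09521, -0.06623, +0.69029); u = 678.3·(-0.09521)/0.69029 + 323.9 = 230.3408, v = 810.9·(-0.06623)/0.69029 + 238.5 = 160.6967
M1: Pc = R·M1+t = (+0.00091, -0.09658, +0.71145); u = 678.3·(+0.00091)/0.71145 + 323.9 = 324.7708, v = 810.9·(-0.09658)/0.71145 + 238.5 = 128.4195
M2: Pc = R·M2+t = (-0.03379, -0.19097, +0.73371); u = 678.3·(-0.03379)/0.73371 + 323.9 = 292.6646, v = 810.9·(-0.19097)/0.73371 + 238.5 = 27.4403
M3: Pc = R·M3+t = (-0.12991, -0.16062, +0.71255); u = 678.3·(-0.12991)/0.71255 + 323.9 = 200.2315, v = 810.9·(-0.16062)/0.71255 + 238.5 = 55.7106

c0=(230.34, 160.70) c1=(324.77, 128.42) c2=(292.66, 27.44) c3=(200.23, 55.71)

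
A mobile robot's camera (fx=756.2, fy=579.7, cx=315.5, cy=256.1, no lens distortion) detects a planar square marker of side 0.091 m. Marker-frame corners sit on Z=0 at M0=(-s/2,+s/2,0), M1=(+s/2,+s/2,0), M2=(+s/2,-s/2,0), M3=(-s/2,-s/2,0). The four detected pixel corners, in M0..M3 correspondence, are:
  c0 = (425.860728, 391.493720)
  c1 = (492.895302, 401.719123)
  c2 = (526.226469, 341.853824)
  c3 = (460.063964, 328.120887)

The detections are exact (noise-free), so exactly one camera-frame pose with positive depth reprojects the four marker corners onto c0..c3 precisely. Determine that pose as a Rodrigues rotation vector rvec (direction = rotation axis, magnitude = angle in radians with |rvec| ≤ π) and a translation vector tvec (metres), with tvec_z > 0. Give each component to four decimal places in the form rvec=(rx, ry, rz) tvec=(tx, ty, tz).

Intrinsics K: fx=756.2, fy=579.7, cx=315.5, cy=256.1
Marker side s = 0.091 m; corners in marker frame (Z=0):
  M0 = (-0.0455, +0.0455, 0)
  M1 = (+0.0455, +0.0455, 0)
  M2 = (+0.0455, -0.0455, 0)
  M3 = (-0.0455, -0.0455, 0)
Detected image corners:
  c0 = (425.860728, 391.493720) px
  c1 = (492.895302, 401.719123) px
  c2 = (526.226469, 341.853824) px
  c3 = (460.063964, 328.120887) px
Planar DLT: solve 8×8 A·h = b for H (H[2,2]=1):
  H  [+1015.19769 -295.82377 +477.04175]
  H  [+349.10059 +734.30346 +366.18010]
  H  [+0.59486 +0.15772 +1.00000]
B = K⁻¹H; ‖b₁‖=1.290961, ‖b₂‖=1.290961; λ = 2/(‖b₁‖+‖b₂‖) = 0.774617, sign → tz>0 ⇒ λ=+0.774617
r₁ = λ·B[:,0] = (+0.84767,+0.26291,+0.46079); r₂ = λ·B[:,1] = (-0.35400,+0.92723,+0.12217)
r₃ = r₁×r₂ = (-0.39514,-0.26668,+0.87906); SVD([r₁ r₂ r₃]) → R = UVᵀ:
  R  [+0.84767 -0.35400 -0.39514]
  R  [+0.26291 +0.92723 -0.26668]
  R  [+0.46079 +0.12217 +0.87906]
t = (+0.16548, +0.14709, +0.77462) m
tr R = 2.653962; θ = arccos((tr R − 1)/2) = 0.597079 rad = 34.210°
axis k = ((R−Rᵀ)₃₂, (R−Rᵀ)₁₃, (R−Rᵀ)₂₁) / (2 sinθ) = (+0.345812, -0.761196, +0.548630)
rvec = θ·k = (+0.206477, -0.454494, +0.327576)

rvec=(0.2065, -0.4545, 0.3276) tvec=(0.1655, 0.1471, 0.7746)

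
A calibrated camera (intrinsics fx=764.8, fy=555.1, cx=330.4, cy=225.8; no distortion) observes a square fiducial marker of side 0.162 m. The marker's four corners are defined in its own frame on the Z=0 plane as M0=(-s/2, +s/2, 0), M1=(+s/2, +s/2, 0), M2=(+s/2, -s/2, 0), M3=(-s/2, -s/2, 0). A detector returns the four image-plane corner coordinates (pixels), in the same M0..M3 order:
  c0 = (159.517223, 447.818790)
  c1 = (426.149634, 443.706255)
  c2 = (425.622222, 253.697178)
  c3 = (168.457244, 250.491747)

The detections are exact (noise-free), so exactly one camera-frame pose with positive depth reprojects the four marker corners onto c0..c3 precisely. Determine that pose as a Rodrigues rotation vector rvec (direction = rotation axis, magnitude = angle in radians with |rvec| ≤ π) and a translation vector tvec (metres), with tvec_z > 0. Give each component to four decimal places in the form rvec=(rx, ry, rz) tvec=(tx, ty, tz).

Intrinsics K: fx=764.8, fy=555.1, cx=330.4, cy=225.8
Marker side s = 0.162 m; corners in marker frame (Z=0):
  M0 = (-0.0810, +0.0810, 0)
  M1 = (+0.0810, +0.0810, 0)
  M2 = (+0.0810, -0.0810, 0)
  M3 = (-0.0810, -0.0810, 0)
Detected image corners:
  c0 = (159.517223, 447.818790) px
  c1 = (426.149634, 443.706255) px
  c2 = (425.622222, 253.697178) px
  c3 = (168.457244, 250.491747) px
Planar DLT: solve 8×8 A·h = b for H (H[2,2]=1):
  H  [+1684.78104 -90.12468 +297.44254]
  H  [+78.80918 +1118.49926 +347.20330]
  H  [+0.23273 -0.21941 +1.00000]
B = K⁻¹H; ‖b₁‖=2.115733, ‖b₂‖=2.115733; λ = 2/(‖b₁‖+‖b₂‖) = 0.472650, sign → tz>0 ⇒ λ=+0.472650
r₁ = λ·B[:,0] = (+0.99368,+0.02236,+0.11000); r₂ = λ·B[:,1] = (-0.01090,+0.99455,-0.10370)
r₃ = r₁×r₂ = (-0.11172,+0.10185,+0.98851); SVD([r₁ r₂ r₃]) → R = UVᵀ:
  R  [+0.99368 -0.01090 -0.11172]
  R  [+0.02236 +0.99455 +0.10185]
  R  [+0.11000 -0.10370 +0.98851]
t = (-0.02037, +0.10337, +0.47265) m
tr R = 2.976735; θ = arccos((tr R − 1)/2) = 0.152676 rad = 8.748°
axis k = ((R−Rᵀ)₃₂, (R−Rᵀ)₁₃, (R−Rᵀ)₂₁) / (2 sinθ) = (-0.675780, -0.728950, +0.109332)
rvec = θ·k = (-0.103175, -0.111293, +0.016692)

rvec=(-0.1032, -0.1113, 0.0167) tvec=(-0.0204, 0.1034, 0.4726)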